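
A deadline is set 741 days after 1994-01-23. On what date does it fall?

February 3, 1996

+365 (one year) → Jan 23, 1995 (376 left).
Jan has 31 days: +9 → Feb 1, 1995 (367 left).
Feb has 28 days: +28 → Mar 1, 1995 (339 left).
Mar has 31 days: +31 → Apr 1, 1995 (308 left).
Apr has 30 days: +30 → May 1, 1995 (278 left).
May has 31 days: +31 → Jun 1, 1995 (247 left).
Jun has 30 days: +30 → Jul 1, 1995 (217 left).
Jul has 31 days: +31 → Aug 1, 1995 (186 left).
Aug has 31 days: +31 → Sep 1, 1995 (155 left).
Sep has 30 days: +30 → Oct 1, 1995 (125 left).
Oct has 31 days: +31 → Nov 1, 1995 (94 left).
Nov has 30 days: +30 → Dec 1, 1995 (64 left).
Dec has 31 days: +31 → Jan 1, 1996 (33 left).
Jan has 31 days: +31 → Feb 1, 1996 (2 left).
+2 → Feb 3, 1996.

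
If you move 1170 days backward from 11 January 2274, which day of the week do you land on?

Jan 11, 2274 is a Sunday.
1170 mod 7 = 1, so 1170 days before a Sunday is Sunday − 1 = Saturday.

Saturday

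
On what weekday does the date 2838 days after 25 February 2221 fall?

Wednesday

Feb 25, 2221 is a Sunday.
2838 mod 7 = 3, so 2838 days after a Sunday is Sunday + 3 = Wednesday.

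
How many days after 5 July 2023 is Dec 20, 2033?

Jul 5, 2023 → Jul 5, 2024: 366 days (Feb 29, 2024 is in that span).
Jul 5, 2024 → Jul 5, 2025: 365 days.
Jul 5, 2025 → Jul 5, 2026: 365 days.
Jul 5, 2026 → Jul 5, 2027: 365 days.
Jul 5, 2027 → Jul 5, 2028: 366 days (Feb 29, 2028 is in that span).
Jul 5, 2028 → Jul 5, 2029: 365 days.
Jul 5, 2029 → Jul 5, 2030: 365 days.
Jul 5, 2030 → Jul 5, 2031: 365 days.
Jul 5, 2031 → Jul 5, 2032: 366 days (Feb 29, 2032 is in that span).
Jul 5, 2032 → Jul 5, 2033: 365 days.
Jul 5, 2033 → Aug 5, 2033: 31 days (July has 31).
Aug 5, 2033 → Sep 5, 2033: 31 days (August has 31).
Sep 5, 2033 → Oct 5, 2033: 30 days (September has 30).
Oct 5, 2033 → Nov 5, 2033: 31 days (October has 31).
Nov 5, 2033 → Dec 5, 2033: 30 days (November has 30).
Dec 5, 2033 → Dec 20, 2033: 15 days.
Total: 3821 days.

3821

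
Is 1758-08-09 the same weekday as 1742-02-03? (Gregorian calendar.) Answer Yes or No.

No

From Feb 3, 1742 to Aug 9, 1758 is 6031 days.
6031 mod 7 = 4, so they are different weekdays.
(Feb 3, 1742 is a Saturday; Aug 9, 1758 is a Wednesday.)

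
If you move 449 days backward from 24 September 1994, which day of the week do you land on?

First find the weekday of Sep 24, 1994. Doomsday rule: the anchor day for the 1900s is Wednesday. For year 94: 94÷12 = 7 r 10, and 10÷4 = 2, so 7+10+2 = 19.
Wednesday + 19 ≡ Monday — that's 1994's doomsday.
In September the doomsday date is Sep 5.
Sep 24 is 19 days after Sep 5; 19 mod 7 = 5, so Monday + 5 = Saturday.
449 mod 7 = 1, so 449 days before a Saturday is Saturday − 1 = Friday.

Friday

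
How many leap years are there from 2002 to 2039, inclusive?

9

Multiples of 4 in [2002,2039]: 9.
Of those, multiples of 100: 0 (not leap unless ÷400).
Multiples of 400: 0.
Leap years = 9 − 0 + 0 = 9.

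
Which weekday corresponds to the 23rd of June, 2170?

Doomsday rule: the anchor day for the 2100s is Sunday. For year 70: 70÷12 = 5 r 10, and 10÷4 = 2, so 5+10+2 = 17.
Sunday + 17 ≡ Wednesday — that's 2170's doomsday.
In June the doomsday date is Jun 6.
Jun 23 is 17 days after Jun 6; 17 mod 7 = 3, so Wednesday + 3 = Saturday.

Saturday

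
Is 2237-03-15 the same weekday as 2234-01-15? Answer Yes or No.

Yes

From Jan 15, 2234 to Mar 15, 2237 is 1155 days.
1155 mod 7 = 0, so they are the same weekday.
(Jan 15, 2234 is a Wednesday; Mar 15, 2237 is a Wednesday.)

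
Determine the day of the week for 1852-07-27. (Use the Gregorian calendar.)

Doomsday rule: the anchor day for the 1800s is Friday. For year 52: 52÷12 = 4 r 4, and 4÷4 = 1, so 4+4+1 = 9.
Friday + 9 ≡ Sunday — that's 1852's doomsday.
In July the doomsday date is Jul 11.
Jul 27 is 16 days after Jul 11; 16 mod 7 = 2, so Sunday + 2 = Tuesday.

Tuesday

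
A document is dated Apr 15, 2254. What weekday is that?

Doomsday rule: the anchor day for the 2200s is Friday. For year 54: 54÷12 = 4 r 6, and 6÷4 = 1, so 4+6+1 = 11.
Friday + 11 ≡ Tuesday — that's 2254's doomsday.
In April the doomsday date is Apr 4.
Apr 15 is 11 days after Apr 4; 11 mod 7 = 4, so Tuesday + 4 = Saturday.

Saturday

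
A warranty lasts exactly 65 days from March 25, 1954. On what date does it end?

Mar has 31 days: +7 → Apr 1, 1954 (58 left).
Apr has 30 days: +30 → May 1, 1954 (28 left).
+28 → May 29, 1954.

May 29, 1954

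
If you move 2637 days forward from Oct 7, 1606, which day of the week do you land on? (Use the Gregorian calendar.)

Thursday

Oct 7, 1606 is a Saturday.
2637 mod 7 = 5, so 2637 days after a Saturday is Saturday + 5 = Thursday.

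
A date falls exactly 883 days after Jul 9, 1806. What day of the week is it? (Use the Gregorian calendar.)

Thursday

Jul 9, 1806 is a Wednesday.
883 mod 7 = 1, so 883 days after a Wednesday is Wednesday + 1 = Thursday.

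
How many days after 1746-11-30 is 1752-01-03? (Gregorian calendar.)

Nov 30, 1746 → Nov 30, 1747: 365 days.
Nov 30, 1747 → Nov 30, 1748: 366 days (Feb 29, 1748 is in that span).
Nov 30, 1748 → Nov 30, 1749: 365 days.
Nov 30, 1749 → Nov 30, 1750: 365 days.
Nov 30, 1750 → Dec 30, 1750: 30 days (November has 30).
Dec 30, 1750 → Jan 30, 1751: 31 days (December has 31).
Jan 30, 1751 → Feb 28, 1751: 29 days (January has 31).
Feb 28, 1751 → Mar 28, 1751: 28 days (February has 28).
Mar 28, 1751 → Apr 28, 1751: 31 days (March has 31).
Apr 28, 1751 → May 28, 1751: 30 days (April has 30).
May 28, 1751 → Jun 28, 1751: 31 days (May has 31).
Jun 28, 1751 → Jul 28, 1751: 30 days (June has 30).
Jul 28, 1751 → Aug 28, 1751: 31 days (July has 31).
Aug 28, 1751 → Sep 28, 1751: 31 days (August has 31).
Sep 28, 1751 → Oct 28, 1751: 30 days (September has 30).
Oct 28, 1751 → Nov 28, 1751: 31 days (October has 31).
Nov 28, 1751 → Dec 28, 1751: 30 days (November has 30).
Dec 28, 1751 → Jan 3, 1752: 6 days.
Total: 1860 days.

1860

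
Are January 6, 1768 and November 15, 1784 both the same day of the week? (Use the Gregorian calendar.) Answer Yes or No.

No

From Jan 6, 1768 to Nov 15, 1784 is 6158 days.
6158 mod 7 = 5, so they are different weekdays.
(Jan 6, 1768 is a Wednesday; Nov 15, 1784 is a Monday.)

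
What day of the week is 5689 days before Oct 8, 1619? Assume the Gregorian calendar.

Oct 8, 1619 is a Tuesday.
5689 mod 7 = 5, so 5689 days before a Tuesday is Tuesday − 5 = Thursday.

Thursday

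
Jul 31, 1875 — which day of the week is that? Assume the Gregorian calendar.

Doomsday rule: the anchor day for the 1800s is Friday. For year 75: 75÷12 = 6 r 3, and 3÷4 = 0, so 6+3+0 = 9.
Friday + 9 ≡ Sunday — that's 1875's doomsday.
In July the doomsday date is Jul 11.
Jul 31 is 20 days after Jul 11; 20 mod 7 = 6, so Sunday + 6 = Saturday.

Saturday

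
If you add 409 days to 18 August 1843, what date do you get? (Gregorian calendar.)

+366 (one year; includes Feb 29, 1844) → Aug 18, 1844 (43 left).
Aug has 31 days: +14 → Sep 1, 1844 (29 left).
+29 → Sep 30, 1844.

September 30, 1844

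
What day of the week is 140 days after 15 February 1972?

First find the weekday of Feb 15, 1972. Doomsday rule: the anchor day for the 1900s is Wednesday. For year 72: 72÷12 = 6 r 0, and 0÷4 = 0, so 6+0+0 = 6.
Wednesday + 6 ≡ Tuesday — that's 1972's doomsday.
In February the doomsday date is Feb 29 (1972 is a leap year (divisible by 4)).
Feb 15 is 14 days before Feb 29; 14 mod 7 = 0, so Tuesday − 0 = Tuesday.
140 mod 7 = 0, so 140 days after a Tuesday is Tuesday + 0 = Tuesday.

Tuesday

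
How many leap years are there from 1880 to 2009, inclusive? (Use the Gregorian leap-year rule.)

Multiples of 4 in [1880,2009]: 33.
Of those, multiples of 100: 2 (not leap unless ÷400).
Multiples of 400: 1.
Leap years = 33 − 2 + 1 = 32.

32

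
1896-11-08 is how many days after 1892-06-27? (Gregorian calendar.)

Jun 27, 1892 → Jun 27, 1893: 365 days.
Jun 27, 1893 → Jun 27, 1894: 365 days.
Jun 27, 1894 → Jun 27, 1895: 365 days.
Jun 27, 1895 → Jun 27, 1896: 366 days (Feb 29, 1896 is in that span).
Jun 27, 1896 → Jul 27, 1896: 30 days (June has 30).
Jul 27, 1896 → Aug 27, 1896: 31 days (July has 31).
Aug 27, 1896 → Sep 27, 1896: 31 days (August has 31).
Sep 27, 1896 → Oct 27, 1896: 30 days (September has 30).
Oct 27, 1896 → Nov 8, 1896: 12 days.
Total: 1595 days.

1595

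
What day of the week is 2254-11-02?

Thursday

Doomsday rule: the anchor day for the 2200s is Friday. For year 54: 54÷12 = 4 r 6, and 6÷4 = 1, so 4+6+1 = 11.
Friday + 11 ≡ Tuesday — that's 2254's doomsday.
In November the doomsday date is Nov 7.
Nov 2 is 5 days before Nov 7; 5 mod 7 = 5, so Tuesday − 5 = Thursday.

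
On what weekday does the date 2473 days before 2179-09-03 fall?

First find the weekday of Sep 3, 2179. Doomsday rule: the anchor day for the 2100s is Sunday. For year 79: 79÷12 = 6 r 7, and 7÷4 = 1, so 6+7+1 = 14.
Sunday + 14 ≡ Sunday — that's 2179's doomsday.
In September the doomsday date is Sep 5.
Sep 3 is 2 days before Sep 5; 2 mod 7 = 2, so Sunday − 2 = Friday.
2473 mod 7 = 2, so 2473 days before a Friday is Friday − 2 = Wednesday.

Wednesday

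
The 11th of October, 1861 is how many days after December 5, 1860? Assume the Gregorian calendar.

Dec 5, 1860 → Jan 5, 1861: 31 days (December has 31).
Jan 5, 1861 → Feb 5, 1861: 31 days (January has 31).
Feb 5, 1861 → Mar 5, 1861: 28 days (February has 28).
Mar 5, 1861 → Apr 5, 1861: 31 days (March has 31).
Apr 5, 1861 → May 5, 1861: 30 days (April has 30).
May 5, 1861 → Jun 5, 1861: 31 days (May has 31).
Jun 5, 1861 → Jul 5, 1861: 30 days (June has 30).
Jul 5, 1861 → Aug 5, 1861: 31 days (July has 31).
Aug 5, 1861 → Sep 5, 1861: 31 days (August has 31).
Sep 5, 1861 → Oct 5, 1861: 30 days (September has 30).
Oct 5, 1861 → Oct 11, 1861: 6 days.
Total: 310 days.

310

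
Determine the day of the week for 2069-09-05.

Doomsday rule: the anchor day for the 2000s is Tuesday. For year 69: 69÷12 = 5 r 9, and 9÷4 = 2, so 5+9+2 = 16.
Tuesday + 16 ≡ Thursday — that's 2069's doomsday.
In September the doomsday date is Sep 5.
Sep 5 is the doomsday itself: Thursday.

Thursday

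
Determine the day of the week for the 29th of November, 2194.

Saturday

Doomsday rule: the anchor day for the 2100s is Sunday. For year 94: 94÷12 = 7 r 10, and 10÷4 = 2, so 7+10+2 = 19.
Sunday + 19 ≡ Friday — that's 2194's doomsday.
In November the doomsday date is Nov 7.
Nov 29 is 22 days after Nov 7; 22 mod 7 = 1, so Friday + 1 = Saturday.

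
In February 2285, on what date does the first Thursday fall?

February 1, 2285 is a Sunday.
The first Thursday is therefore February 5 (4 days later).

February 5, 2285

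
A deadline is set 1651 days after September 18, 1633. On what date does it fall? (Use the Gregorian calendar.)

March 27, 1638

+365 (one year) → Sep 18, 1634 (1286 left).
+365 (one year) → Sep 18, 1635 (921 left).
+366 (one year; includes Feb 29, 1636) → Sep 18, 1636 (555 left).
+365 (one year) → Sep 18, 1637 (190 left).
Sep has 30 days: +13 → Oct 1, 1637 (177 left).
Oct has 31 days: +31 → Nov 1, 1637 (146 left).
Nov has 30 days: +30 → Dec 1, 1637 (116 left).
Dec has 31 days: +31 → Jan 1, 1638 (85 left).
Jan has 31 days: +31 → Feb 1, 1638 (54 left).
Feb has 28 days: +28 → Mar 1, 1638 (26 left).
+26 → Mar 27, 1638.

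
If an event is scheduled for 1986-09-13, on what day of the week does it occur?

January 1, 1986 is a Wednesday.
Jan 1, 1986 → Feb 1, 1986: 31 days (January has 31).
Feb 1, 1986 → Mar 1, 1986: 28 days (February has 28).
Mar 1, 1986 → Apr 1, 1986: 31 days (March has 31).
Apr 1, 1986 → May 1, 1986: 30 days (April has 30).
May 1, 1986 → Jun 1, 1986: 31 days (May has 31).
Jun 1, 1986 → Jul 1, 1986: 30 days (June has 30).
Jul 1, 1986 → Aug 1, 1986: 31 days (July has 31).
Aug 1, 1986 → Sep 1, 1986: 31 days (August has 31).
Sep 1, 1986 → Sep 13, 1986: 12 days.
Total: 255 days.
255 mod 7 = 3, so Wednesday + 3 = Saturday.

Saturday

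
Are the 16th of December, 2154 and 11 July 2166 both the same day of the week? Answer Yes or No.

No

From Dec 16, 2154 to Jul 11, 2166 is 4225 days.
4225 mod 7 = 4, so they are different weekdays.
(Dec 16, 2154 is a Monday; Jul 11, 2166 is a Friday.)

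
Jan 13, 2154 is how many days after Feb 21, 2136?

Feb 21, 2136 → Feb 21, 2137: 366 days (Feb 29, 2136 is in that span).
Feb 21, 2137 → Feb 21, 2138: 365 days.
Feb 21, 2138 → Feb 21, 2139: 365 days.
Feb 21, 2139 → Feb 21, 2140: 365 days.
Feb 21, 2140 → Feb 21, 2141: 366 days (Feb 29, 2140 is in that span).
Feb 21, 2141 → Feb 21, 2142: 365 days.
Feb 21, 2142 → Feb 21, 2143: 365 days.
Feb 21, 2143 → Feb 21, 2144: 365 days.
Feb 21, 2144 → Feb 21, 2145: 366 days (Feb 29, 2144 is in that span).
Feb 21, 2145 → Feb 21, 2146: 365 days.
Feb 21, 2146 → Feb 21, 2147: 365 days.
Feb 21, 2147 → Feb 21, 2148: 365 days.
Feb 21, 2148 → Feb 21, 2149: 366 days (Feb 29, 2148 is in that span).
Feb 21, 2149 → Feb 21, 2150: 365 days.
Feb 21, 2150 → Feb 21, 2151: 365 days.
Feb 21, 2151 → Feb 21, 2152: 365 days.
Feb 21, 2152 → Feb 21, 2153: 366 days (Feb 29, 2152 is in that span).
Feb 21, 2153 → Mar 21, 2153: 28 days (February has 28).
Mar 21, 2153 → Apr 21, 2153: 31 days (March has 31).
Apr 21, 2153 → May 21, 2153: 30 days (April has 30).
May 21, 2153 → Jun 21, 2153: 31 days (May has 31).
Jun 21, 2153 → Jul 21, 2153: 30 days (June has 30).
Jul 21, 2153 → Aug 21, 2153: 31 days (July has 31).
Aug 21, 2153 → Sep 21, 2153: 31 days (August has 31).
Sep 21, 2153 → Oct 21, 2153: 30 days (September has 30).
Oct 21, 2153 → Nov 21, 2153: 31 days (October has 31).
Nov 21, 2153 → Dec 21, 2153: 30 days (November has 30).
Dec 21, 2153 → Jan 13, 2154: 23 days.
Total: 6536 days.

6536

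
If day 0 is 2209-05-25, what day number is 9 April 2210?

319

May 25, 2209 → Jun 25, 2209: 31 days (May has 31).
Jun 25, 2209 → Jul 25, 2209: 30 days (June has 30).
Jul 25, 2209 → Aug 25, 2209: 31 days (July has 31).
Aug 25, 2209 → Sep 25, 2209: 31 days (August has 31).
Sep 25, 2209 → Oct 25, 2209: 30 days (September has 30).
Oct 25, 2209 → Nov 25, 2209: 31 days (October has 31).
Nov 25, 2209 → Dec 25, 2209: 30 days (November has 30).
Dec 25, 2209 → Jan 25, 2210: 31 days (December has 31).
Jan 25, 2210 → Feb 25, 2210: 31 days (January has 31).
Feb 25, 2210 → Mar 25, 2210: 28 days (February has 28).
Mar 25, 2210 → Apr 9, 2210: 15 days.
Total: 319 days.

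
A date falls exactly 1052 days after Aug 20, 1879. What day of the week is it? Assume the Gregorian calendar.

First find the weekday of Aug 20, 1879. Doomsday rule: the anchor day for the 1800s is Friday. For year 79: 79÷12 = 6 r 7, and 7÷4 = 1, so 6+7+1 = 14.
Friday + 14 ≡ Friday — that's 1879's doomsday.
In August the doomsday date is Aug 8.
Aug 20 is 12 days after Aug 8; 12 mod 7 = 5, so Friday + 5 = Wednesday.
1052 mod 7 = 2, so 1052 days after a Wednesday is Wednesday + 2 = Friday.

Friday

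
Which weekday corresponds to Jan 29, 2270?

Saturday

Doomsday rule: the anchor day for the 2200s is Friday. For year 70: 70÷12 = 5 r 10, and 10÷4 = 2, so 5+10+2 = 17.
Friday + 17 ≡ Monday — that's 2270's doomsday.
In January the doomsday date is Jan 3 (2270 is not a leap year).
Jan 29 is 26 days after Jan 3; 26 mod 7 = 5, so Monday + 5 = Saturday.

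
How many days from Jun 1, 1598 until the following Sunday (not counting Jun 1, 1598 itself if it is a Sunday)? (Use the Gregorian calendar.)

Jun 1, 1598 is a Monday.
From Monday to the next Sunday is 6 days.

6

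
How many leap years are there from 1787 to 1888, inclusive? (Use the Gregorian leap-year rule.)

Multiples of 4 in [1787,1888]: 26.
Of those, multiples of 100: 1 (not leap unless ÷400).
Multiples of 400: 0.
Leap years = 26 − 1 + 0 = 25.

25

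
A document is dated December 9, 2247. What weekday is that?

Thursday

January 1, 2247 is a Friday.
Jan 1, 2247 → Feb 1, 2247: 31 days (January has 31).
Feb 1, 2247 → Mar 1, 2247: 28 days (February has 28).
Mar 1, 2247 → Apr 1, 2247: 31 days (March has 31).
Apr 1, 2247 → May 1, 2247: 30 days (April has 30).
May 1, 2247 → Jun 1, 2247: 31 days (May has 31).
Jun 1, 2247 → Jul 1, 2247: 30 days (June has 30).
Jul 1, 2247 → Aug 1, 2247: 31 days (July has 31).
Aug 1, 2247 → Sep 1, 2247: 31 days (August has 31).
Sep 1, 2247 → Oct 1, 2247: 30 days (September has 30).
Oct 1, 2247 → Nov 1, 2247: 31 days (October has 31).
Nov 1, 2247 → Dec 1, 2247: 30 days (November has 30).
Dec 1, 2247 → Dec 9, 2247: 8 days.
Total: 342 days.
342 mod 7 = 6, so Friday + 6 = Thursday.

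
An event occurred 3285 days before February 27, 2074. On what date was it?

March 1, 2065

−365 (one year) → Feb 27, 2073 (2920 left).
−366 (one year; includes Feb 29, 2072) → Feb 27, 2072 (2554 left).
−365 (one year) → Feb 27, 2071 (2189 left).
−365 (one year) → Feb 27, 2070 (1824 left).
−365 (one year) → Feb 27, 2069 (1459 left).
−366 (one year; includes Feb 29, 2068) → Feb 27, 2068 (1093 left).
−365 (one year) → Feb 27, 2067 (728 left).
−365 (one year) → Feb 27, 2066 (363 left).
−27 → Jan 31, 2066 (end of Jan, 31 days; 336 left).
−31 → Dec 31, 2065 (end of Dec, 31 days; 305 left).
−31 → Nov 30, 2065 (end of Nov, 30 days; 274 left).
−30 → Oct 31, 2065 (end of Oct, 31 days; 244 left).
−31 → Sep 30, 2065 (end of Sep, 30 days; 213 left).
−30 → Aug 31, 2065 (end of Aug, 31 days; 183 left).
−31 → Jul 31, 2065 (end of Jul, 31 days; 152 left).
−31 → Jun 30, 2065 (end of Jun, 30 days; 121 left).
−30 → May 31, 2065 (end of May, 31 days; 91 left).
−31 → Apr 30, 2065 (end of Apr, 30 days; 60 left).
−30 → Mar 31, 2065 (end of Mar, 31 days; 30 left).
−30 → Mar 1, 2065.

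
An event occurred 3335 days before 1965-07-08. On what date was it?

May 21, 1956

−365 (one year) → Jul 8, 1964 (2970 left).
−366 (one year; includes Feb 29, 1964) → Jul 8, 1963 (2604 left).
−365 (one year) → Jul 8, 1962 (2239 left).
−365 (one year) → Jul 8, 1961 (1874 left).
−365 (one year) → Jul 8, 1960 (1509 left).
−366 (one year; includes Feb 29, 1960) → Jul 8, 1959 (1143 left).
−365 (one year) → Jul 8, 1958 (778 left).
−365 (one year) → Jul 8, 1957 (413 left).
−365 (one year) → Jul 8, 1956 (48 left).
−8 → Jun 30, 1956 (end of Jun, 30 days; 40 left).
−30 → May 31, 1956 (end of May, 31 days; 10 left).
−10 → May 21, 1956.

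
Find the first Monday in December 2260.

December 3, 2260

December 1, 2260 is a Saturday.
The first Monday is therefore December 3 (2 days later).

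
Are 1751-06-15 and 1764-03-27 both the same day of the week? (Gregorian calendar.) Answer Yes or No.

From Jun 15, 1751 to Mar 27, 1764 is 4669 days.
4669 mod 7 = 0, so they are the same weekday.
(Jun 15, 1751 is a Tuesday; Mar 27, 1764 is a Tuesday.)

Yes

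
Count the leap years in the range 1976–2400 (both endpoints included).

104

Multiples of 4 in [1976,2400]: 107.
Of those, multiples of 100: 5 (not leap unless ÷400).
Multiples of 400: 2.
Leap years = 107 − 5 + 2 = 104.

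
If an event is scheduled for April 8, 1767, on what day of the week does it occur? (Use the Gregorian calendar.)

Doomsday rule: the anchor day for the 1700s is Sunday. For year 67: 67÷12 = 5 r 7, and 7÷4 = 1, so 5+7+1 = 13.
Sunday + 13 ≡ Saturday — that's 1767's doomsday.
In April the doomsday date is Apr 4.
Apr 8 is 4 days after Apr 4; 4 mod 7 = 4, so Saturday + 4 = Wednesday.

Wednesday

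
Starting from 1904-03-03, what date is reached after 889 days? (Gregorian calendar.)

August 9, 1906

+365 (one year) → Mar 3, 1905 (524 left).
+365 (one year) → Mar 3, 1906 (159 left).
Mar has 31 days: +29 → Apr 1, 1906 (130 left).
Apr has 30 days: +30 → May 1, 1906 (100 left).
May has 31 days: +31 → Jun 1, 1906 (69 left).
Jun has 30 days: +30 → Jul 1, 1906 (39 left).
Jul has 31 days: +31 → Aug 1, 1906 (8 left).
+8 → Aug 9, 1906.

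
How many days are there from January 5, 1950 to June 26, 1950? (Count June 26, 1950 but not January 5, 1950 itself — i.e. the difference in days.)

172

Jan 5, 1950 → Feb 5, 1950: 31 days (January has 31).
Feb 5, 1950 → Mar 5, 1950: 28 days (February has 28).
Mar 5, 1950 → Apr 5, 1950: 31 days (March has 31).
Apr 5, 1950 → May 5, 1950: 30 days (April has 30).
May 5, 1950 → Jun 5, 1950: 31 days (May has 31).
Jun 5, 1950 → Jun 26, 1950: 21 days.
Total: 172 days.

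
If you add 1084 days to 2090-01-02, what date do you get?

December 21, 2092

+365 (one year) → Jan 2, 2091 (719 left).
+365 (one year) → Jan 2, 2092 (354 left).
Jan has 31 days: +30 → Feb 1, 2092 (324 left).
Feb has 29 days: +29 → Mar 1, 2092 (295 left).
Mar has 31 days: +31 → Apr 1, 2092 (264 left).
Apr has 30 days: +30 → May 1, 2092 (234 left).
May has 31 days: +31 → Jun 1, 2092 (203 left).
Jun has 30 days: +30 → Jul 1, 2092 (173 left).
Jul has 31 days: +31 → Aug 1, 2092 (142 left).
Aug has 31 days: +31 → Sep 1, 2092 (111 left).
Sep has 30 days: +30 → Oct 1, 2092 (81 left).
Oct has 31 days: +31 → Nov 1, 2092 (50 left).
Nov has 30 days: +30 → Dec 1, 2092 (20 left).
+20 → Dec 21, 2092.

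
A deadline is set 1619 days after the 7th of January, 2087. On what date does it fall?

June 14, 2091

+365 (one year) → Jan 7, 2088 (1254 left).
+366 (one year; includes Feb 29, 2088) → Jan 7, 2089 (888 left).
+365 (one year) → Jan 7, 2090 (523 left).
+365 (one year) → Jan 7, 2091 (158 left).
Jan has 31 days: +25 → Feb 1, 2091 (133 left).
Feb has 28 days: +28 → Mar 1, 2091 (105 left).
Mar has 31 days: +31 → Apr 1, 2091 (74 left).
Apr has 30 days: +30 → May 1, 2091 (44 left).
May has 31 days: +31 → Jun 1, 2091 (13 left).
+13 → Jun 14, 2091.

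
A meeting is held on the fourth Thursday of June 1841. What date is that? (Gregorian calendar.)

June 24, 1841

June 1, 1841 is a Tuesday.
The first Thursday is therefore June 3 (2 days later).
The fourth Thursday is 3 + 3×7 = June 24.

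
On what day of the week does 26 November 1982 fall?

Doomsday rule: the anchor day for the 1900s is Wednesday. For year 82: 82÷12 = 6 r 10, and 10÷4 = 2, so 6+10+2 = 18.
Wednesday + 18 ≡ Sunday — that's 1982's doomsday.
In November the doomsday date is Nov 7.
Nov 26 is 19 days after Nov 7; 19 mod 7 = 5, so Sunday + 5 = Friday.

Friday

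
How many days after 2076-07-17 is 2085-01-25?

Jul 17, 2076 → Jul 17, 2077: 365 days.
Jul 17, 2077 → Jul 17, 2078: 365 days.
Jul 17, 2078 → Jul 17, 2079: 365 days.
Jul 17, 2079 → Jul 17, 2080: 366 days (Feb 29, 2080 is in that span).
Jul 17, 2080 → Jul 17, 2081: 365 days.
Jul 17, 2081 → Jul 17, 2082: 365 days.
Jul 17, 2082 → Jul 17, 2083: 365 days.
Jul 17, 2083 → Jul 17, 2084: 366 days (Feb 29, 2084 is in that span).
Jul 17, 2084 → Aug 17, 2084: 31 days (July has 31).
Aug 17, 2084 → Sep 17, 2084: 31 days (August has 31).
Sep 17, 2084 → Oct 17, 2084: 30 days (September has 30).
Oct 17, 2084 → Nov 17, 2084: 31 days (October has 31).
Nov 17, 2084 → Dec 17, 2084: 30 days (November has 30).
Dec 17, 2084 → Jan 17, 2085: 31 days (December has 31).
Jan 17, 2085 → Jan 25, 2085: 8 days.
Total: 3114 days.

3114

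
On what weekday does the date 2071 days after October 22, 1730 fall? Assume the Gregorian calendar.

Saturday

Oct 22, 1730 is a Sunday.
2071 mod 7 = 6, so 2071 days after a Sunday is Sunday + 6 = Saturday.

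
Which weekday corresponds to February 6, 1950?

Monday

Doomsday rule: the anchor day for the 1900s is Wednesday. For year 50: 50÷12 = 4 r 2, and 2÷4 = 0, so 4+2+0 = 6.
Wednesday + 6 ≡ Tuesday — that's 1950's doomsday.
In February the doomsday date is Feb 28 (1950 is not a leap year).
Feb 6 is 22 days before Feb 28; 22 mod 7 = 1, so Tuesday − 1 = Monday.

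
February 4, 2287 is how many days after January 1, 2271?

5878

Jan 1, 2271 → Jan 1, 2272: 365 days.
Jan 1, 2272 → Jan 1, 2273: 366 days (Feb 29, 2272 is in that span).
Jan 1, 2273 → Jan 1, 2274: 365 days.
Jan 1, 2274 → Jan 1, 2275: 365 days.
Jan 1, 2275 → Jan 1, 2276: 365 days.
Jan 1, 2276 → Jan 1, 2277: 366 days (Feb 29, 2276 is in that span).
Jan 1, 2277 → Jan 1, 2278: 365 days.
Jan 1, 2278 → Jan 1, 2279: 365 days.
Jan 1, 2279 → Jan 1, 2280: 365 days.
Jan 1, 2280 → Jan 1, 2281: 366 days (Feb 29, 2280 is in that span).
Jan 1, 2281 → Jan 1, 2282: 365 days.
Jan 1, 2282 → Jan 1, 2283: 365 days.
Jan 1, 2283 → Jan 1, 2284: 365 days.
Jan 1, 2284 → Jan 1, 2285: 366 days (Feb 29, 2284 is in that span).
Jan 1, 2285 → Jan 1, 2286: 365 days.
Jan 1, 2286 → Feb 1, 2286: 31 days (January has 31).
Feb 1, 2286 → Mar 1, 2286: 28 days (February has 28).
Mar 1, 2286 → Apr 1, 2286: 31 days (March has 31).
Apr 1, 2286 → May 1, 2286: 30 days (April has 30).
May 1, 2286 → Jun 1, 2286: 31 days (May has 31).
Jun 1, 2286 → Jul 1, 2286: 30 days (June has 30).
Jul 1, 2286 → Aug 1, 2286: 31 days (July has 31).
Aug 1, 2286 → Sep 1, 2286: 31 days (August has 31).
Sep 1, 2286 → Oct 1, 2286: 30 days (September has 30).
Oct 1, 2286 → Nov 1, 2286: 31 days (October has 31).
Nov 1, 2286 → Dec 1, 2286: 30 days (November has 30).
Dec 1, 2286 → Jan 1, 2287: 31 days (December has 31).
Jan 1, 2287 → Feb 1, 2287: 31 days (January has 31).
Feb 1, 2287 → Feb 4, 2287: 3 days.
Total: 5878 days.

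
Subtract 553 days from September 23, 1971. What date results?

March 19, 1970

−365 (one year) → Sep 23, 1970 (188 left).
−23 → Aug 31, 1970 (end of Aug, 31 days; 165 left).
−31 → Jul 31, 1970 (end of Jul, 31 days; 134 left).
−31 → Jun 30, 1970 (end of Jun, 30 days; 103 left).
−30 → May 31, 1970 (end of May, 31 days; 73 left).
−31 → Apr 30, 1970 (end of Apr, 30 days; 42 left).
−30 → Mar 31, 1970 (end of Mar, 31 days; 12 left).
−12 → Mar 19, 1970.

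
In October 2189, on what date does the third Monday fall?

October 1, 2189 is a Thursday.
The first Monday is therefore October 5 (4 days later).
The third Monday is 5 + 2×7 = October 19.

October 19, 2189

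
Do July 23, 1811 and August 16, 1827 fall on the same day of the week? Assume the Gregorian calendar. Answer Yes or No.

No

From Jul 23, 1811 to Aug 16, 1827 is 5868 days.
5868 mod 7 = 2, so they are different weekdays.
(Jul 23, 1811 is a Tuesday; Aug 16, 1827 is a Thursday.)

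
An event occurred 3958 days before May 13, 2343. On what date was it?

−365 (one year) → May 13, 2342 (3593 left).
−365 (one year) → May 13, 2341 (3228 left).
−365 (one year) → May 13, 2340 (2863 left).
−366 (one year; includes Feb 29, 2340) → May 13, 2339 (2497 left).
−365 (one year) → May 13, 2338 (2132 left).
−365 (one year) → May 13, 2337 (1767 left).
−365 (one year) → May 13, 2336 (1402 left).
−366 (one year; includes Feb 29, 2336) → May 13, 2335 (1036 left).
−365 (one year) → May 13, 2334 (671 left).
−365 (one year) → May 13, 2333 (306 left).
−13 → Apr 30, 2333 (end of Apr, 30 days; 293 left).
−30 → Mar 31, 2333 (end of Mar, 31 days; 263 left).
−31 → Feb 28, 2333 (end of Feb, 28 days; 232 left).
−28 → Jan 31, 2333 (end of Jan, 31 days; 204 left).
−31 → Dec 31, 2332 (end of Dec, 31 days; 173 left).
−31 → Nov 30, 2332 (end of Nov, 30 days; 142 left).
−30 → Oct 31, 2332 (end of Oct, 31 days; 112 left).
−31 → Sep 30, 2332 (end of Sep, 30 days; 81 left).
−30 → Aug 31, 2332 (end of Aug, 31 days; 51 left).
−31 → Jul 31, 2332 (end of Jul, 31 days; 20 left).
−20 → Jul 11, 2332.

July 11, 2332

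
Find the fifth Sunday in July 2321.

July 1, 2321 is a Friday.
The first Sunday is therefore July 3 (2 days later).
The fifth Sunday is 3 + 4×7 = July 31.

July 31, 2321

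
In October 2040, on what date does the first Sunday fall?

October 7, 2040

October 1, 2040 is a Monday.
The first Sunday is therefore October 7 (6 days later).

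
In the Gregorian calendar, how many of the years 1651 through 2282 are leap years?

Multiples of 4 in [1651,2282]: 158.
Of those, multiples of 100: 6 (not leap unless ÷400).
Multiples of 400: 1.
Leap years = 158 − 6 + 1 = 153.

153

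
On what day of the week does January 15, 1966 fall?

Saturday

Doomsday rule: the anchor day for the 1900s is Wednesday. For year 66: 66÷12 = 5 r 6, and 6÷4 = 1, so 5+6+1 = 12.
Wednesday + 12 ≡ Monday — that's 1966's doomsday.
In January the doomsday date is Jan 3 (1966 is not a leap year).
Jan 15 is 12 days after Jan 3; 12 mod 7 = 5, so Monday + 5 = Saturday.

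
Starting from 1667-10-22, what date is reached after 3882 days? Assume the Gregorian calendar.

June 8, 1678

+366 (one year; includes Feb 29, 1668) → Oct 22, 1668 (3516 left).
+365 (one year) → Oct 22, 1669 (3151 left).
+365 (one year) → Oct 22, 1670 (2786 left).
+365 (one year) → Oct 22, 1671 (2421 left).
+366 (one year; includes Feb 29, 1672) → Oct 22, 1672 (2055 left).
+365 (one year) → Oct 22, 1673 (1690 left).
+365 (one year) → Oct 22, 1674 (1325 left).
+365 (one year) → Oct 22, 1675 (960 left).
+366 (one year; includes Feb 29, 1676) → Oct 22, 1676 (594 left).
+365 (one year) → Oct 22, 1677 (229 left).
Oct has 31 days: +10 → Nov 1, 1677 (219 left).
Nov has 30 days: +30 → Dec 1, 1677 (189 left).
Dec has 31 days: +31 → Jan 1, 1678 (158 left).
Jan has 31 days: +31 → Feb 1, 1678 (127 left).
Feb has 28 days: +28 → Mar 1, 1678 (99 left).
Mar has 31 days: +31 → Apr 1, 1678 (68 left).
Apr has 30 days: +30 → May 1, 1678 (38 left).
May has 31 days: +31 → Jun 1, 1678 (7 left).
+7 → Jun 8, 1678.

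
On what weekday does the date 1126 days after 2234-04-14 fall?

Sunday

Apr 14, 2234 is a Monday.
1126 mod 7 = 6, so 1126 days after a Monday is Monday + 6 = Sunday.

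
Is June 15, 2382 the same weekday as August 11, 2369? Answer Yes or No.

From Aug 11, 2369 to Jun 15, 2382 is 4691 days.
4691 mod 7 = 1, so they are different weekdays.
(Aug 11, 2369 is a Monday; Jun 15, 2382 is a Tuesday.)

No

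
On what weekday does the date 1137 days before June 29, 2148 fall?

Wednesday

Jun 29, 2148 is a Saturday.
1137 mod 7 = 3, so 1137 days before a Saturday is Saturday − 3 = Wednesday.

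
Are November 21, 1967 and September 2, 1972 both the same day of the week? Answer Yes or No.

No

From Nov 21, 1967 to Sep 2, 1972 is 1747 days.
1747 mod 7 = 4, so they are different weekdays.
(Nov 21, 1967 is a Tuesday; Sep 2, 1972 is a Saturday.)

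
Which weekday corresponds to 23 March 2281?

Wednesday

Doomsday rule: the anchor day for the 2200s is Friday. For year 81: 81÷12 = 6 r 9, and 9÷4 = 2, so 6+9+2 = 17.
Friday + 17 ≡ Monday — that's 2281's doomsday.
In March the doomsday date is Mar 14.
Mar 23 is 9 days after Mar 14; 9 mod 7 = 2, so Monday + 2 = Wednesday.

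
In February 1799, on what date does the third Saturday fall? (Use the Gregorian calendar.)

February 1, 1799 is a Friday.
The first Saturday is therefore February 2 (1 days later).
The third Saturday is 2 + 2×7 = February 16.

February 16, 1799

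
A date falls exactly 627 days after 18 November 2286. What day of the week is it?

Monday

First find the weekday of Nov 18, 2286. Doomsday rule: the anchor day for the 2200s is Friday. For year 86: 86÷12 = 7 r 2, and 2÷4 = 0, so 7+2+0 = 9.
Friday + 9 ≡ Sunday — that's 2286's doomsday.
In November the doomsday date is Nov 7.
Nov 18 is 11 days after Nov 7; 11 mod 7 = 4, so Sunday + 4 = Thursday.
627 mod 7 = 4, so 627 days after a Thursday is Thursday + 4 = Monday.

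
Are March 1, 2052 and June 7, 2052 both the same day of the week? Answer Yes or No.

Yes

From Mar 1, 2052 to Jun 7, 2052 is 98 days.
98 mod 7 = 0, so they are the same weekday.
(Mar 1, 2052 is a Friday; Jun 7, 2052 is a Friday.)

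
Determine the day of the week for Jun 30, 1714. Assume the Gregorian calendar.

Saturday

Doomsday rule: the anchor day for the 1700s is Sunday. For year 14: 14÷12 = 1 r 2, and 2÷4 = 0, so 1+2+0 = 3.
Sunday + 3 ≡ Wednesday — that's 1714's doomsday.
In June the doomsday date is Jun 6.
Jun 30 is 24 days after Jun 6; 24 mod 7 = 3, so Wednesday + 3 = Saturday.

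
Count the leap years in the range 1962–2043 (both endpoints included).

Multiples of 4 in [1962,2043]: 20.
Of those, multiples of 100: 1 (not leap unless ÷400).
Multiples of 400: 1.
Leap years = 20 − 1 + 1 = 20.

20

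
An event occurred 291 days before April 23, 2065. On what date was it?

−23 → Mar 31, 2065 (end of Mar, 31 days; 268 left).
−31 → Feb 28, 2065 (end of Feb, 28 days; 237 left).
−28 → Jan 31, 2065 (end of Jan, 31 days; 209 left).
−31 → Dec 31, 2064 (end of Dec, 31 days; 178 left).
−31 → Nov 30, 2064 (end of Nov, 30 days; 147 left).
−30 → Oct 31, 2064 (end of Oct, 31 days; 117 left).
−31 → Sep 30, 2064 (end of Sep, 30 days; 86 left).
−30 → Aug 31, 2064 (end of Aug, 31 days; 56 left).
−31 → Jul 31, 2064 (end of Jul, 31 days; 25 left).
−25 → Jul 6, 2064.

July 6, 2064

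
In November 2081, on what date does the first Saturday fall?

November 1, 2081

November 1, 2081 is a Saturday.
The first Saturday is therefore November 1 (same day).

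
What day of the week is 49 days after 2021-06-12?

Saturday

First find the weekday of Jun 12, 2021. Doomsday rule: the anchor day for the 2000s is Tuesday. For year 21: 21÷12 = 1 r 9, and 9÷4 = 2, so 1+9+2 = 12.
Tuesday + 12 ≡ Sunday — that's 2021's doomsday.
In June the doomsday date is Jun 6.
Jun 12 is 6 days after Jun 6; 6 mod 7 = 6, so Sunday + 6 = Saturday.
49 mod 7 = 0, so 49 days after a Saturday is Saturday + 0 = Saturday.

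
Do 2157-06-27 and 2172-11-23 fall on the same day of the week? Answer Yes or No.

From Jun 27, 2157 to Nov 23, 2172 is 5628 days.
5628 mod 7 = 0, so they are the same weekday.
(Jun 27, 2157 is a Monday; Nov 23, 2172 is a Monday.)

Yes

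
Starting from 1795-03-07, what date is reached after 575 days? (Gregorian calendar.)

October 2, 1796

+366 (one year; includes Feb 29, 1796) → Mar 7, 1796 (209 left).
Mar has 31 days: +25 → Apr 1, 1796 (184 left).
Apr has 30 days: +30 → May 1, 1796 (154 left).
May has 31 days: +31 → Jun 1, 1796 (123 left).
Jun has 30 days: +30 → Jul 1, 1796 (93 left).
Jul has 31 days: +31 → Aug 1, 1796 (62 left).
Aug has 31 days: +31 → Sep 1, 1796 (31 left).
Sep has 30 days: +30 → Oct 1, 1796 (1 left).
+1 → Oct 2, 1796.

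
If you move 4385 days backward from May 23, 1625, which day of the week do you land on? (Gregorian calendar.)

Tuesday

First find the weekday of May 23, 1625. Doomsday rule: the anchor day for the 1600s is Tuesday. For year 25: 25÷12 = 2 r 1, and 1÷4 = 0, so 2+1+0 = 3.
Tuesday + 3 ≡ Friday — that's 1625's doomsday.
In May the doomsday date is May 9.
May 23 is 14 days after May 9; 14 mod 7 = 0, so Friday + 0 = Friday.
4385 mod 7 = 3, so 4385 days before a Friday is Friday − 3 = Tuesday.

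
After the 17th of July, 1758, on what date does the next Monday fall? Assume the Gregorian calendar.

July 24, 1758

Jul 17, 1758 is a Monday.
From Monday to the next Monday is 7 days.
Jul 17, 1758 + 7 = Jul 24, 1758.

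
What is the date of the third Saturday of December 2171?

December 21, 2171

December 1, 2171 is a Sunday.
The first Saturday is therefore December 7 (6 days later).
The third Saturday is 7 + 2×7 = December 21.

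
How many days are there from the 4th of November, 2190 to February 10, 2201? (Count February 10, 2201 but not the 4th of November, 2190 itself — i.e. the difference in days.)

Nov 4, 2190 → Nov 4, 2191: 365 days.
Nov 4, 2191 → Nov 4, 2192: 366 days (Feb 29, 2192 is in that span).
Nov 4, 2192 → Nov 4, 2193: 365 days.
Nov 4, 2193 → Nov 4, 2194: 365 days.
Nov 4, 2194 → Nov 4, 2195: 365 days.
Nov 4, 2195 → Nov 4, 2196: 366 days (Feb 29, 2196 is in that span).
Nov 4, 2196 → Nov 4, 2197: 365 days.
Nov 4, 2197 → Nov 4, 2198: 365 days.
Nov 4, 2198 → Nov 4, 2199: 365 days.
Nov 4, 2199 → Nov 4, 2200: 365 days.
Nov 4, 2200 → Dec 4, 2200: 30 days (November has 30).
Dec 4, 2200 → Jan 4, 2201: 31 days (December has 31).
Jan 4, 2201 → Feb 4, 2201: 31 days (January has 31).
Feb 4, 2201 → Feb 10, 2201: 6 days.
Total: 3750 days.

3750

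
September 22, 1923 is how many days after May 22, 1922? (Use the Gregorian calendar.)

May 22, 1922 → May 22, 1923: 365 days.
May 22, 1923 → Jun 22, 1923: 31 days (May has 31).
Jun 22, 1923 → Jul 22, 1923: 30 days (June has 30).
Jul 22, 1923 → Aug 22, 1923: 31 days (July has 31).
Aug 22, 1923 → Sep 22, 1923: 31 days.
Total: 488 days.

488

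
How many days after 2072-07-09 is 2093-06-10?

Jul 9, 2072 → Jul 9, 2073: 365 days.
Jul 9, 2073 → Jul 9, 2074: 365 days.
Jul 9, 2074 → Jul 9, 2075: 365 days.
Jul 9, 2075 → Jul 9, 2076: 366 days (Feb 29, 2076 is in that span).
Jul 9, 2076 → Jul 9, 2077: 365 days.
Jul 9, 2077 → Jul 9, 2078: 365 days.
Jul 9, 2078 → Jul 9, 2079: 365 days.
Jul 9, 2079 → Jul 9, 2080: 366 days (Feb 29, 2080 is in that span).
Jul 9, 2080 → Jul 9, 2081: 365 days.
Jul 9, 2081 → Jul 9, 2082: 365 days.
Jul 9, 2082 → Jul 9, 2083: 365 days.
Jul 9, 2083 → Jul 9, 2084: 366 days (Feb 29, 2084 is in that span).
Jul 9, 2084 → Jul 9, 2085: 365 days.
Jul 9, 2085 → Jul 9, 2086: 365 days.
Jul 9, 2086 → Jul 9, 2087: 365 days.
Jul 9, 2087 → Jul 9, 2088: 366 days (Feb 29, 2088 is in that span).
Jul 9, 2088 → Jul 9, 2089: 365 days.
Jul 9, 2089 → Jul 9, 2090: 365 days.
Jul 9, 2090 → Jul 9, 2091: 365 days.
Jul 9, 2091 → Jul 9, 2092: 366 days (Feb 29, 2092 is in that span).
Jul 9, 2092 → Aug 9, 2092: 31 days (July has 31).
Aug 9, 2092 → Sep 9, 2092: 31 days (August has 31).
Sep 9, 2092 → Oct 9, 2092: 30 days (September has 30).
Oct 9, 2092 → Nov 9, 2092: 31 days (October has 31).
Nov 9, 2092 → Dec 9, 2092: 30 days (November has 30).
Dec 9, 2092 → Jan 9, 2093: 31 days (December has 31).
Jan 9, 2093 → Feb 9, 2093: 31 days (January has 31).
Feb 9, 2093 → Mar 9, 2093: 28 days (February has 28).
Mar 9, 2093 → Apr 9, 2093: 31 days (March has 31).
Apr 9, 2093 → May 9, 2093: 30 days (April has 30).
May 9, 2093 → Jun 9, 2093: 31 days (May has 31).
Jun 9, 2093 → Jun 10, 2093: 1 days.
Total: 7641 days.

7641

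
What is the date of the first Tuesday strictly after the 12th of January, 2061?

Jan 12, 2061 is a Wednesday.
From Wednesday to the next Tuesday is 6 days.
Jan 12, 2061 + 6 = Jan 18, 2061.

January 18, 2061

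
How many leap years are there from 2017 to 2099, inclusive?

Multiples of 4 in [2017,2099]: 20.
Of those, multiples of 100: 0 (not leap unless ÷400).
Multiples of 400: 0.
Leap years = 20 − 0 + 0 = 20.

20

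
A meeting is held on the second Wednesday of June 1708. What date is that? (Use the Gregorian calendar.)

June 13, 1708

June 1, 1708 is a Friday.
The first Wednesday is therefore June 6 (5 days later).
The second Wednesday is 6 + 1×7 = June 13.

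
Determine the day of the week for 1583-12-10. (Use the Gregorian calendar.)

Doomsday rule: the anchor day for the 1500s is Wednesday. For year 83: 83÷12 = 6 r 11, and 11÷4 = 2, so 6+11+2 = 19.
Wednesday + 19 ≡ Monday — that's 1583's doomsday.
In December the doomsday date is Dec 12.
Dec 10 is 2 days before Dec 12; 2 mod 7 = 2, so Monday − 2 = Saturday.

Saturday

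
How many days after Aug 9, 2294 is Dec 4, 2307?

4864

Aug 9, 2294 → Aug 9, 2295: 365 days.
Aug 9, 2295 → Aug 9, 2296: 366 days (Feb 29, 2296 is in that span).
Aug 9, 2296 → Aug 9, 2297: 365 days.
Aug 9, 2297 → Aug 9, 2298: 365 days.
Aug 9, 2298 → Aug 9, 2299: 365 days.
Aug 9, 2299 → Aug 9, 2300: 365 days.
Aug 9, 2300 → Aug 9, 2301: 365 days.
Aug 9, 2301 → Aug 9, 2302: 365 days.
Aug 9, 2302 → Aug 9, 2303: 365 days.
Aug 9, 2303 → Aug 9, 2304: 366 days (Feb 29, 2304 is in that span).
Aug 9, 2304 → Aug 9, 2305: 365 days.
Aug 9, 2305 → Aug 9, 2306: 365 days.
Aug 9, 2306 → Aug 9, 2307: 365 days.
Aug 9, 2307 → Sep 9, 2307: 31 days (August has 31).
Sep 9, 2307 → Oct 9, 2307: 30 days (September has 30).
Oct 9, 2307 → Nov 9, 2307: 31 days (October has 31).
Nov 9, 2307 → Dec 4, 2307: 25 days.
Total: 4864 days.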